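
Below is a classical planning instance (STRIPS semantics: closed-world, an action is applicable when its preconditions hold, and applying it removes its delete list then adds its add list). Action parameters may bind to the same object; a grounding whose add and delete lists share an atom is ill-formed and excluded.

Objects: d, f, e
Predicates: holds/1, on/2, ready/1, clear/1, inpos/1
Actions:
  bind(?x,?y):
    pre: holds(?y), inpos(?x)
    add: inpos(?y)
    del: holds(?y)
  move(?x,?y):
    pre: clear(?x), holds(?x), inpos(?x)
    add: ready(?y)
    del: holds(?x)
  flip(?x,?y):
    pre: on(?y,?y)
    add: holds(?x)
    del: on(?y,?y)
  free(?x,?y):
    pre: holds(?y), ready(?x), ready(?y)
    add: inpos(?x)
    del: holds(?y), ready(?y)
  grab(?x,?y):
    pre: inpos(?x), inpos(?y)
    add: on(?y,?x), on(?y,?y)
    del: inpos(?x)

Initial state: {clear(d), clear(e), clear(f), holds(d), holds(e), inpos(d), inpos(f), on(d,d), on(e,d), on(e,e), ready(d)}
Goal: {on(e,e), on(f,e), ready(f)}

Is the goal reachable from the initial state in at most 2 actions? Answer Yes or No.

1. bind(d,e)  →  {clear(d), clear(e), clear(f), holds(d), inpos(d), inpos(e), inpos(f), on(d,d), on(e,d), on(e,e), ready(d)}
2. move(d,f)  →  {clear(d), clear(e), clear(f), inpos(d), inpos(e), inpos(f), on(d,d), on(e,d), on(e,e), ready(d), ready(f)}
3. grab(e,f)  →  {clear(d), clear(e), clear(f), inpos(d), inpos(f), on(d,d), on(e,d), on(e,e), on(f,e), on(f,f), ready(d), ready(f)}
optimal plan length = 3; 3 > 2

No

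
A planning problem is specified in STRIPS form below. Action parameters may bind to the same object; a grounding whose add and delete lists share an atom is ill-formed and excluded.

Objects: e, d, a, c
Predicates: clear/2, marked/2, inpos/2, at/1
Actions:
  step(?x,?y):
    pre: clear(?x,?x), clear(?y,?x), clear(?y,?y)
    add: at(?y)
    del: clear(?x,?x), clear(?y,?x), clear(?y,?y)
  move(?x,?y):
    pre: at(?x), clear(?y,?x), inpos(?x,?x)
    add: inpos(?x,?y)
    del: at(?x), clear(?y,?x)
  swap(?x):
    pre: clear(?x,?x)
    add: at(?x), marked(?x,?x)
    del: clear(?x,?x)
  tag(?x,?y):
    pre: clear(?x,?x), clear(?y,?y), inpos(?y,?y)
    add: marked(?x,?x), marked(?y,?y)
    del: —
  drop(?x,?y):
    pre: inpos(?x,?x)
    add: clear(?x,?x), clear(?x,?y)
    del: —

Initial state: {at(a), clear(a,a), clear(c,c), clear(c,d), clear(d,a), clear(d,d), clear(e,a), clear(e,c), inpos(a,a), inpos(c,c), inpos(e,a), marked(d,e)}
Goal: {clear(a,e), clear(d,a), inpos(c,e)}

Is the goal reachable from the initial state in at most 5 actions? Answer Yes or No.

1. step(d,c)  →  {at(a), at(c), clear(a,a), clear(d,a), clear(e,a), clear(e,c), inpos(a,a), inpos(c,c), inpos(e,a), marked(d,e)}
2. move(c,e)  →  {at(a), clear(a,a), clear(d,a), clear(e,a), inpos(a,a), inpos(c,c), inpos(c,e), inpos(e,a), marked(d,e)}
3. drop(a,e)  →  {at(a), clear(a,a), clear(a,e), clear(d,a), clear(e,a), inpos(a,a), inpos(c,c), inpos(c,e), inpos(e,a), marked(d,e)}
optimal plan length = 3; 3 ≤ 5

Yes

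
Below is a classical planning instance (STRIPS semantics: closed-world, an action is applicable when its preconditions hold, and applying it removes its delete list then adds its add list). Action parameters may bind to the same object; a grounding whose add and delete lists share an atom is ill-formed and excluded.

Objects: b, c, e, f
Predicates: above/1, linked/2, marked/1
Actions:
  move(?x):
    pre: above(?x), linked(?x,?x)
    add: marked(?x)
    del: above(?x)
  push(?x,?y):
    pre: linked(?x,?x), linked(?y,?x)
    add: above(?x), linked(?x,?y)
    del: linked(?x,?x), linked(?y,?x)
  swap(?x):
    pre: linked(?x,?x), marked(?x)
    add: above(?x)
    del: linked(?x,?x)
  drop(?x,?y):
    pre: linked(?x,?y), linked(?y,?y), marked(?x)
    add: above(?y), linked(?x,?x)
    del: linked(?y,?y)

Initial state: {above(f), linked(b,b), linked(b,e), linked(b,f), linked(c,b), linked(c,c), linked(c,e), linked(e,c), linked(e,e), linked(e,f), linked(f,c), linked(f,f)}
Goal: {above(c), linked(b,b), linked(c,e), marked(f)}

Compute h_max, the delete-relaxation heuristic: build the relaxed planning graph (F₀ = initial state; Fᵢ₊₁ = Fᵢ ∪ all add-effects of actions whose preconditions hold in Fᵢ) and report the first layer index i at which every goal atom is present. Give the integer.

1

F0 = init (12 atoms)
F1 = F0 ∪ {above(b), above(c), above(e), linked(b,c), linked(c,f), linked(e,b), linked(f,b), linked(f,e), marked(f)}  (21 atoms)
goal ⊆ F1  ⇒  h_max = 1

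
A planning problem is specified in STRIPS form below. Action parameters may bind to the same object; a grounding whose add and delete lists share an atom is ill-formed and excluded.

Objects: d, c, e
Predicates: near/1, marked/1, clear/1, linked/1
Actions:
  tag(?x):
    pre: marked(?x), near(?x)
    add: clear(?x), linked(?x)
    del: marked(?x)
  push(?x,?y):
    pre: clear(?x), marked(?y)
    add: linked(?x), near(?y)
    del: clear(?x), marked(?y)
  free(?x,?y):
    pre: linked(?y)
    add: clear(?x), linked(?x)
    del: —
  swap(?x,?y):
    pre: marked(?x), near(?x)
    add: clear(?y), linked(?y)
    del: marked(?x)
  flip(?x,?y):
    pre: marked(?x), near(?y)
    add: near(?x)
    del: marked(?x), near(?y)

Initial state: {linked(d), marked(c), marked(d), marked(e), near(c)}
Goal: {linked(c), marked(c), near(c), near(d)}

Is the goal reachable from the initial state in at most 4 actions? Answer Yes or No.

1. free(c,d)  →  {clear(c), linked(c), linked(d), marked(c), marked(d), marked(e), near(c)}
2. push(c,d)  →  {linked(c), linked(d), marked(c), marked(e), near(c), near(d)}
optimal plan length = 2; 2 ≤ 4

Yes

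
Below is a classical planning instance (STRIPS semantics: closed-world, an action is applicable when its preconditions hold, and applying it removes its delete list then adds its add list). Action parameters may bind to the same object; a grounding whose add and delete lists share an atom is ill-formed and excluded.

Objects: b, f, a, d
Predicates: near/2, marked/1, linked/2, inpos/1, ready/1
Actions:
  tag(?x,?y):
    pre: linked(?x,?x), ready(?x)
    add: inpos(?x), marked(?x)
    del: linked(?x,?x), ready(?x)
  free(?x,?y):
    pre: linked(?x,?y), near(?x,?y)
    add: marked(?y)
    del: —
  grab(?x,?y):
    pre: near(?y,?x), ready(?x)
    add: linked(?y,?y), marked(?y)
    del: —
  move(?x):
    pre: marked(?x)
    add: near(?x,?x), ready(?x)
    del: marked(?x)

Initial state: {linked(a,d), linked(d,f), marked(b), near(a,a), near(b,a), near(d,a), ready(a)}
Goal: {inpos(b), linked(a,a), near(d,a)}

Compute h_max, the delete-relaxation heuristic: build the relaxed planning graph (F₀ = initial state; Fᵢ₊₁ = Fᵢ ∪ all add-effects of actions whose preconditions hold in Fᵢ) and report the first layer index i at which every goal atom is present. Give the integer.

2

F0 = init (7 atoms)
F1 = F0 ∪ {linked(a,a), linked(b,b), linked(d,d), marked(a), marked(d), near(b,b), ready(b)}  (14 atoms)
F2 = F1 ∪ {inpos(a), inpos(b), near(d,d), ready(d)}  (18 atoms)
goal ⊆ F2  ⇒  h_max = 2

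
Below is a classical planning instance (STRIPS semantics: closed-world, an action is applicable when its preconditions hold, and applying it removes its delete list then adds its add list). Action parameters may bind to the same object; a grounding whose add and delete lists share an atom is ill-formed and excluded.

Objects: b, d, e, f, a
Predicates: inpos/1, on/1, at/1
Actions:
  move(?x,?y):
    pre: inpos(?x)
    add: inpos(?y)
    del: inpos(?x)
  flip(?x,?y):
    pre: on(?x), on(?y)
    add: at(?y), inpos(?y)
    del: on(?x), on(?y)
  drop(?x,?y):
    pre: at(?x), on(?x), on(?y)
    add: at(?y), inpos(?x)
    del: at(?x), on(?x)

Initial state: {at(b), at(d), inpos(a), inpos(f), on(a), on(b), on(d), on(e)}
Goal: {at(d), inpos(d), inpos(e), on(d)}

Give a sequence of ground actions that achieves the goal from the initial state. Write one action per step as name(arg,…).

move(f,d); move(a,e)

1. move(f,d)  →  {at(b), at(d), inpos(a), inpos(d), on(a), on(b), on(d), on(e)}
2. move(a,e)  →  {at(b), at(d), inpos(d), inpos(e), on(a), on(b), on(d), on(e)}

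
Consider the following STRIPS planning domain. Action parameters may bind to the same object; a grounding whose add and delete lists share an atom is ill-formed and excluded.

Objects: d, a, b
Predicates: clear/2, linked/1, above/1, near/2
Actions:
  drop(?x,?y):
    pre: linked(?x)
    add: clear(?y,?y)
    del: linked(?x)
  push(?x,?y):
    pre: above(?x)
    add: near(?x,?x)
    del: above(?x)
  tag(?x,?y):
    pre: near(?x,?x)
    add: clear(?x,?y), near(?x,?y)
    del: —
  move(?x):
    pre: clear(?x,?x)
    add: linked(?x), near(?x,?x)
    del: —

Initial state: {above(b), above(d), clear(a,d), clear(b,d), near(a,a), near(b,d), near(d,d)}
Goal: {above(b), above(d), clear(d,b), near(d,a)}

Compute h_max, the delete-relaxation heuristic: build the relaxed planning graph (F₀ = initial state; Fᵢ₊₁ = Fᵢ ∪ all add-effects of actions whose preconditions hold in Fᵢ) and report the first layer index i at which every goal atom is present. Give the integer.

1

F0 = init (7 atoms)
F1 = F0 ∪ {clear(a,a), clear(a,b), clear(d,a), clear(d,b), clear(d,d), near(a,b), near(a,d), near(b,b), near(d,a), near(d,b)}  (17 atoms)
goal ⊆ F1  ⇒  h_max = 1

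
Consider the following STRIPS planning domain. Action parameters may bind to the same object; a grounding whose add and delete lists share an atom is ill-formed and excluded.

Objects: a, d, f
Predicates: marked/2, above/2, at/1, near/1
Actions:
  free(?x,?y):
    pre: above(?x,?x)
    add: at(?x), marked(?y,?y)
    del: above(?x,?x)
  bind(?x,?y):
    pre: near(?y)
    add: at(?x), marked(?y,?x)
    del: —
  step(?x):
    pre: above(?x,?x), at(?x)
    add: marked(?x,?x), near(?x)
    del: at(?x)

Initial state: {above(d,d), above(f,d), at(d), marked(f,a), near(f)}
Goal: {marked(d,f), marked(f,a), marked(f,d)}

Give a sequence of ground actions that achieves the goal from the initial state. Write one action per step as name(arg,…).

1. bind(d,f)  →  {above(d,d), above(f,d), at(d), marked(f,a), marked(f,d), near(f)}
2. step(d)  →  {above(d,d), above(f,d), marked(d,d), marked(f,a), marked(f,d), near(d), near(f)}
3. bind(f,d)  →  {above(d,d), above(f,d), at(f), marked(d,d), marked(d,f), marked(f,a), marked(f,d), near(d), near(f)}

bind(d,f); step(d); bind(f,d)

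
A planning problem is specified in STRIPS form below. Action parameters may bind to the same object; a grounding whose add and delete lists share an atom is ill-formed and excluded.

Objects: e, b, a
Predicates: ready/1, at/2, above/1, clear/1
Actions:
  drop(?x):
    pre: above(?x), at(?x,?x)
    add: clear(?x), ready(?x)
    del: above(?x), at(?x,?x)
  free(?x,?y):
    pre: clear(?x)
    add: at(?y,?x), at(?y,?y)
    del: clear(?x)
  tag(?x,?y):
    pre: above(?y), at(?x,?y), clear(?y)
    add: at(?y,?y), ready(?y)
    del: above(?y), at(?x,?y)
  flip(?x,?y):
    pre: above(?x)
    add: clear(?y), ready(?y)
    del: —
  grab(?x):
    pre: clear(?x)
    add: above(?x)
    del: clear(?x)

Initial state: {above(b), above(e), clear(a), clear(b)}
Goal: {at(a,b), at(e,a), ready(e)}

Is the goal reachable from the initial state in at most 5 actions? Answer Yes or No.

1. free(b,a)  →  {above(b), above(e), at(a,a), at(a,b), clear(a)}
2. free(a,e)  →  {above(b), above(e), at(a,a), at(a,b), at(e,a), at(e,e)}
3. drop(e)  →  {above(b), at(a,a), at(a,b), at(e,a), clear(e), ready(e)}
optimal plan length = 3; 3 ≤ 5

Yes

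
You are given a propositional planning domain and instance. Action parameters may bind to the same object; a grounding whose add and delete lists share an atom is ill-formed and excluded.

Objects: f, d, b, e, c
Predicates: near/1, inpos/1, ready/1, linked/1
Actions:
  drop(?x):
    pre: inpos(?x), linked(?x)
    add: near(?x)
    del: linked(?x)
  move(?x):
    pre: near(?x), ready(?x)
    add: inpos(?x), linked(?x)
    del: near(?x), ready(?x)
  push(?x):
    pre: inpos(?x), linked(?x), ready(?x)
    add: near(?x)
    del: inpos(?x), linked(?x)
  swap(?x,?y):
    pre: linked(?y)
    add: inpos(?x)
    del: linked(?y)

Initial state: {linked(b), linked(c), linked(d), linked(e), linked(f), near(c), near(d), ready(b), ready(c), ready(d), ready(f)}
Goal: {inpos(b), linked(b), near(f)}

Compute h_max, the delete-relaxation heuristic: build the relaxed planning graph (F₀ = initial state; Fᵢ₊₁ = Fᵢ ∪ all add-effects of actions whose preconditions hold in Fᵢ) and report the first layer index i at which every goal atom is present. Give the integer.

2

F0 = init (11 atoms)
F1 = F0 ∪ {inpos(b), inpos(c), inpos(d), inpos(e), inpos(f)}  (16 atoms)
F2 = F1 ∪ {near(b), near(e), near(f)}  (19 atoms)
goal ⊆ F2  ⇒  h_max = 2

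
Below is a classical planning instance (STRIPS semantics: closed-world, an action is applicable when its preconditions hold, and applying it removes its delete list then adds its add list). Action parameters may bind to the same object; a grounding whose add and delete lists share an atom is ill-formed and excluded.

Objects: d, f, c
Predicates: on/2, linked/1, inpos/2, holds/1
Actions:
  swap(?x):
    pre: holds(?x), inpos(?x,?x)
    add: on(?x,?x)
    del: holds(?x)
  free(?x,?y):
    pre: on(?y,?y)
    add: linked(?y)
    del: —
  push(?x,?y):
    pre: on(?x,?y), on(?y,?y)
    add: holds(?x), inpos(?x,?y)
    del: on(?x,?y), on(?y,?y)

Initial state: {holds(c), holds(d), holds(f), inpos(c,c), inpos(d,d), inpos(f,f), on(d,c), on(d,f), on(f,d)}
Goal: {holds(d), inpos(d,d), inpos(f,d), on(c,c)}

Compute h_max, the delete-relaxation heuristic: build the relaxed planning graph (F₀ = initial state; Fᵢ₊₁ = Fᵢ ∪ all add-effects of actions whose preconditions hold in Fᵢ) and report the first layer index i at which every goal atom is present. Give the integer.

2

F0 = init (9 atoms)
F1 = F0 ∪ {on(c,c), on(d,d), on(f,f)}  (12 atoms)
F2 = F1 ∪ {inpos(d,c), inpos(d,f), inpos(f,d), linked(c), linked(d), linked(f)}  (18 atoms)
goal ⊆ F2  ⇒  h_max = 2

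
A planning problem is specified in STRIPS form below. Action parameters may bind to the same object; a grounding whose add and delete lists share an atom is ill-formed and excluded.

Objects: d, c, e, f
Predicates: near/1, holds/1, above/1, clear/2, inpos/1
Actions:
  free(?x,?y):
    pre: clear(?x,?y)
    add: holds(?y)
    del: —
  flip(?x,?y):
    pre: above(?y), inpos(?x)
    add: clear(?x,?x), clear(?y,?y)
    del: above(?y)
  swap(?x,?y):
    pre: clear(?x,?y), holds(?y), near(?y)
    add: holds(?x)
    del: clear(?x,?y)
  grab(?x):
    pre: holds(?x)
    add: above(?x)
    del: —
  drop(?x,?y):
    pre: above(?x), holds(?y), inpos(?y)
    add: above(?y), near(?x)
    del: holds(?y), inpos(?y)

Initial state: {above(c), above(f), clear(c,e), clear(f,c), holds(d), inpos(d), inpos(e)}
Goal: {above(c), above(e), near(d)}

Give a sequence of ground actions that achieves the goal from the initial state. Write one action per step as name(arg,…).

free(c,e); grab(d); drop(d,e)

1. free(c,e)  →  {above(c), above(f), clear(c,e), clear(f,c), holds(d), holds(e), inpos(d), inpos(e)}
2. grab(d)  →  {above(c), above(d), above(f), clear(c,e), clear(f,c), holds(d), holds(e), inpos(d), inpos(e)}
3. drop(d,e)  →  {above(c), above(d), above(e), above(f), clear(c,e), clear(f,c), holds(d), inpos(d), near(d)}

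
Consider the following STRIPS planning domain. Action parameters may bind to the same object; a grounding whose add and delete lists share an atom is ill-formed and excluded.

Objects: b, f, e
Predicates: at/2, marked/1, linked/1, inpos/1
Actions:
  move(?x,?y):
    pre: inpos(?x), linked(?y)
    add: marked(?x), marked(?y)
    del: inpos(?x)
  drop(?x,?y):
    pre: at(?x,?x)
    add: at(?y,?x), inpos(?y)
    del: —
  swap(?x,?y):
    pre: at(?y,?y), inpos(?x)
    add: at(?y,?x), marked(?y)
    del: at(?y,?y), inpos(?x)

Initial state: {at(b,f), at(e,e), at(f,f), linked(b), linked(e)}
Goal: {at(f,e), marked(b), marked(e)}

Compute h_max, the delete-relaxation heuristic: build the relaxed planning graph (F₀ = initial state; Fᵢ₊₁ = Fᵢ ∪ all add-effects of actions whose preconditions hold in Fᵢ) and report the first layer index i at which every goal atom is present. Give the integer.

2

F0 = init (5 atoms)
F1 = F0 ∪ {at(b,e), at(e,f), at(f,e), inpos(b), inpos(e), inpos(f)}  (11 atoms)
F2 = F1 ∪ {at(e,b), at(f,b), marked(b), marked(e), marked(f)}  (16 atoms)
goal ⊆ F2  ⇒  h_max = 2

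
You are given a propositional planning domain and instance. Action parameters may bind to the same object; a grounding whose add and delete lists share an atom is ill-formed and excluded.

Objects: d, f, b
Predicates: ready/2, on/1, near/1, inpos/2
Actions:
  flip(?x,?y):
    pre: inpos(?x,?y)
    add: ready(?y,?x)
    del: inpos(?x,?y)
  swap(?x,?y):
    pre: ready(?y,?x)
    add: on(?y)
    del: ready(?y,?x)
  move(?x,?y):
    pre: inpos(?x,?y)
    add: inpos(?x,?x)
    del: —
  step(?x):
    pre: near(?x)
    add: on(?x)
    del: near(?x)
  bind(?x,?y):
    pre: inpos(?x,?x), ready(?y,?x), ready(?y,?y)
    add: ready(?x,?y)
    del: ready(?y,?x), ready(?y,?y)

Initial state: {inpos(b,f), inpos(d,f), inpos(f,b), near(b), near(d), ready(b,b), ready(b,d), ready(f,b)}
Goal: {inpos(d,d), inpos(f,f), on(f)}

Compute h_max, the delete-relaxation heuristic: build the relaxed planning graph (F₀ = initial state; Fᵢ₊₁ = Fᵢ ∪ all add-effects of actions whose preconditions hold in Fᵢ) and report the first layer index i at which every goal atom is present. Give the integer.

F0 = init (8 atoms)
F1 = F0 ∪ {inpos(b,b), inpos(d,d), inpos(f,f), on(b), on(d), on(f), ready(b,f), ready(f,d)}  (16 atoms)
goal ⊆ F1  ⇒  h_max = 1

1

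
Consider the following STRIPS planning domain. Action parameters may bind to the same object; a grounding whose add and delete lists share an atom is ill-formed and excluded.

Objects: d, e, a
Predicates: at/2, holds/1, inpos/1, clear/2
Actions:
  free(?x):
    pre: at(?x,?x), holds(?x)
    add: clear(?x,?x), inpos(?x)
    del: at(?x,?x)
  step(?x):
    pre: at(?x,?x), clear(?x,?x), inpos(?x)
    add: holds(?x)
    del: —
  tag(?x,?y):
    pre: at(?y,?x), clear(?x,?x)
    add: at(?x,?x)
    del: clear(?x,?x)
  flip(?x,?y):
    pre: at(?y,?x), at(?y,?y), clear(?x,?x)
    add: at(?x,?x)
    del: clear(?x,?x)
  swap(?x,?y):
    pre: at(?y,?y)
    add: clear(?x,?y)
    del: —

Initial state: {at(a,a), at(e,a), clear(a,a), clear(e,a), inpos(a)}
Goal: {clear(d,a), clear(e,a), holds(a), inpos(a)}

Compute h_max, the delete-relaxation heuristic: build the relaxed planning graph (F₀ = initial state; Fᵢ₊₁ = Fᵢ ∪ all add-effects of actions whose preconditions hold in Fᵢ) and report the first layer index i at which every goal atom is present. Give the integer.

1

F0 = init (5 atoms)
F1 = F0 ∪ {clear(d,a), holds(a)}  (7 atoms)
goal ⊆ F1  ⇒  h_max = 1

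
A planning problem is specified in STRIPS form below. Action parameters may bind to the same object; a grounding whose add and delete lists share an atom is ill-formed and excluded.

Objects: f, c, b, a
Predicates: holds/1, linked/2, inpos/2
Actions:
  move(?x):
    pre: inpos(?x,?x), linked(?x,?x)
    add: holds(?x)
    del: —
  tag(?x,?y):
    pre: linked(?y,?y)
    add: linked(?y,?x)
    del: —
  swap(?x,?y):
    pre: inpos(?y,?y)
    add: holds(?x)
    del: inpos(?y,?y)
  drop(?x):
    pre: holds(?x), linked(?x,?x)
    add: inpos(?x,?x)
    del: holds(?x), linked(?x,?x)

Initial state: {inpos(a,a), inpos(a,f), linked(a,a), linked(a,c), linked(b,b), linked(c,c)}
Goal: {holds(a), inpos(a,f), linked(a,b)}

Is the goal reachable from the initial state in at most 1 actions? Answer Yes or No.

No

1. move(a)  →  {holds(a), inpos(a,a), inpos(a,f), linked(a,a), linked(a,c), linked(b,b), linked(c,c)}
2. tag(b,a)  →  {holds(a), inpos(a,a), inpos(a,f), linked(a,a), linked(a,b), linked(a,c), linked(b,b), linked(c,c)}
optimal plan length = 2; 2 > 1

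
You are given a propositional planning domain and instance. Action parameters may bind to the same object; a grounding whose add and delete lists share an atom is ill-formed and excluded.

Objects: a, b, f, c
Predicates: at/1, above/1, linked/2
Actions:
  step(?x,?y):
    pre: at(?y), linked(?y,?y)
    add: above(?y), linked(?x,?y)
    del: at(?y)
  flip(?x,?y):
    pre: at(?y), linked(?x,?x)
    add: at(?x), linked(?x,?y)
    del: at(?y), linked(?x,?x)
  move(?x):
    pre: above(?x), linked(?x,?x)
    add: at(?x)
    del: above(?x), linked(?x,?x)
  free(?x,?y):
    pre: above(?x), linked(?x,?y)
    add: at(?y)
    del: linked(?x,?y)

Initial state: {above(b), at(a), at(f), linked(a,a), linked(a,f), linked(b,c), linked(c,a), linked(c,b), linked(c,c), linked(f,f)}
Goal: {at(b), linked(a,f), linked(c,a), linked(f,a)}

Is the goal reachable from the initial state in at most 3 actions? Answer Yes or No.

No

1. step(f,a)  →  {above(a), above(b), at(f), linked(a,a), linked(a,f), linked(b,c), linked(c,a), linked(c,b), linked(c,c), linked(f,a), linked(f,f)}
2. free(b,c)  →  {above(a), above(b), at(c), at(f), linked(a,a), linked(a,f), linked(c,a), linked(c,b), linked(c,c), linked(f,a), linked(f,f)}
3. step(a,c)  →  {above(a), above(b), above(c), at(f), linked(a,a), linked(a,c), linked(a,f), linked(c,a), linked(c,b), linked(c,c), linked(f,a), linked(f,f)}
4. free(c,b)  →  {above(a), above(b), above(c), at(b), at(f), linked(a,a), linked(a,c), linked(a,f), linked(c,a), linked(c,c), linked(f,a), linked(f,f)}
optimal plan length = 4; 4 > 3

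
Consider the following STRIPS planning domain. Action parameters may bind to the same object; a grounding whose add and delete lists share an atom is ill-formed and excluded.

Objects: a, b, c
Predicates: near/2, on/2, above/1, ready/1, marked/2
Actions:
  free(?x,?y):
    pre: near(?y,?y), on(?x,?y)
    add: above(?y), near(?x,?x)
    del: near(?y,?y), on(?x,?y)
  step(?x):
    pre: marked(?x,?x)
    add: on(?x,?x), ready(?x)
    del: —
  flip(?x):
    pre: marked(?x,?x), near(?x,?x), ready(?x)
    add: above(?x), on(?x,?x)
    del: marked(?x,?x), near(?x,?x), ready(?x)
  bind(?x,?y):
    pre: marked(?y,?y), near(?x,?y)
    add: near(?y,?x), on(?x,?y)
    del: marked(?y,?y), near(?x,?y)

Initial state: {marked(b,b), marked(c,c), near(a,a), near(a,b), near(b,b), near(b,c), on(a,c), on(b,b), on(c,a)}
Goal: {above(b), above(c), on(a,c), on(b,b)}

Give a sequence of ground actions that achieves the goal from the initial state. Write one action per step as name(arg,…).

bind(b,c); bind(c,b); free(c,b); free(b,c)

1. bind(b,c)  →  {marked(b,b), near(a,a), near(a,b), near(b,b), near(c,b), on(a,c), on(b,b), on(b,c), on(c,a)}
2. bind(c,b)  →  {near(a,a), near(a,b), near(b,b), near(b,c), on(a,c), on(b,b), on(b,c), on(c,a), on(c,b)}
3. free(c,b)  →  {above(b), near(a,a), near(a,b), near(b,c), near(c,c), on(a,c), on(b,b), on(b,c), on(c,a)}
4. free(b,c)  →  {above(b), above(c), near(a,a), near(a,b), near(b,b), near(b,c), on(a,c), on(b,b), on(c,a)}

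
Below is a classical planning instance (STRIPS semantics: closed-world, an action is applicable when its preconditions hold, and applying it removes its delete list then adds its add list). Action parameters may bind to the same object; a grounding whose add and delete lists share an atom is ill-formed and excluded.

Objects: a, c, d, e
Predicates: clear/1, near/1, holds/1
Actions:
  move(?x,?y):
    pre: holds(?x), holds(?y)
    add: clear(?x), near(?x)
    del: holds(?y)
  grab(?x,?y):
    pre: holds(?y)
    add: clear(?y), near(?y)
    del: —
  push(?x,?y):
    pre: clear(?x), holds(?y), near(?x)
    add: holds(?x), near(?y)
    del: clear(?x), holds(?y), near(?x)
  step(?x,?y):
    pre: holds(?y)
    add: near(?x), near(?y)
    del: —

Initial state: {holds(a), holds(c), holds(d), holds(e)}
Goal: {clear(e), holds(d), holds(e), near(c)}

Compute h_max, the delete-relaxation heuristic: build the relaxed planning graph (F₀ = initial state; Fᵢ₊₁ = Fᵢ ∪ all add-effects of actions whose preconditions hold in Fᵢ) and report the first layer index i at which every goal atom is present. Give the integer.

1

F0 = init (4 atoms)
F1 = F0 ∪ {clear(a), clear(c), clear(d), clear(e), near(a), near(c), near(d), near(e)}  (12 atoms)
goal ⊆ F1  ⇒  h_max = 1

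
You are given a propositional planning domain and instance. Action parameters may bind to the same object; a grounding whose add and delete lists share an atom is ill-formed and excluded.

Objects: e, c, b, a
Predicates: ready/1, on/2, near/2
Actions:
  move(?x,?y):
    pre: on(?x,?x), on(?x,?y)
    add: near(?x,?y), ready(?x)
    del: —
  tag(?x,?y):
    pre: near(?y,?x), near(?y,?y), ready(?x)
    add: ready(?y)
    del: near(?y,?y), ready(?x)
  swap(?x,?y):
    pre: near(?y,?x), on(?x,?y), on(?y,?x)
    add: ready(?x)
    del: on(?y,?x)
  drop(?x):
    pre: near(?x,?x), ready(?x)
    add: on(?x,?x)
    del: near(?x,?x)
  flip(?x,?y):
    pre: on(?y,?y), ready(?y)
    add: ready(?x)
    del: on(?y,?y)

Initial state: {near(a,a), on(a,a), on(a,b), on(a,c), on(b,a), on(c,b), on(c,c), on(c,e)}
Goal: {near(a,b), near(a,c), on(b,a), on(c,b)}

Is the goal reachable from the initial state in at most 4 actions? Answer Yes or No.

1. move(a,c)  →  {near(a,a), near(a,c), on(a,a), on(a,b), on(a,c), on(b,a), on(c,b), on(c,c), on(c,e), ready(a)}
2. move(a,b)  →  {near(a,a), near(a,b), near(a,c), on(a,a), on(a,b), on(a,c), on(b,a), on(c,b), on(c,c), on(c,e), ready(a)}
optimal plan length = 2; 2 ≤ 4

Yes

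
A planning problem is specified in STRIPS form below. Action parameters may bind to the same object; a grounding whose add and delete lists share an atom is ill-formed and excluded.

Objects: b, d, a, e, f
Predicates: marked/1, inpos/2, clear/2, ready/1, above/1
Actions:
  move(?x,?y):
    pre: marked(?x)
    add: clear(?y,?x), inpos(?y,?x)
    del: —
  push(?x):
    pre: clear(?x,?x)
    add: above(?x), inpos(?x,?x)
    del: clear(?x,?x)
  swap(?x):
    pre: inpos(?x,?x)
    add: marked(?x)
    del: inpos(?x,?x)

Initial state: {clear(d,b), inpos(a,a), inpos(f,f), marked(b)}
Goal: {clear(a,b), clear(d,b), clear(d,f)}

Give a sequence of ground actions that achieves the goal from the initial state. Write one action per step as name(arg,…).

1. move(b,a)  →  {clear(a,b), clear(d,b), inpos(a,a), inpos(a,b), inpos(f,f), marked(b)}
2. swap(f)  →  {clear(a,b), clear(d,b), inpos(a,a), inpos(a,b), marked(b), marked(f)}
3. move(f,d)  →  {clear(a,b), clear(d,b), clear(d,f), inpos(a,a), inpos(a,b), inpos(d,f), marked(b), marked(f)}

move(b,a); swap(f); move(f,d)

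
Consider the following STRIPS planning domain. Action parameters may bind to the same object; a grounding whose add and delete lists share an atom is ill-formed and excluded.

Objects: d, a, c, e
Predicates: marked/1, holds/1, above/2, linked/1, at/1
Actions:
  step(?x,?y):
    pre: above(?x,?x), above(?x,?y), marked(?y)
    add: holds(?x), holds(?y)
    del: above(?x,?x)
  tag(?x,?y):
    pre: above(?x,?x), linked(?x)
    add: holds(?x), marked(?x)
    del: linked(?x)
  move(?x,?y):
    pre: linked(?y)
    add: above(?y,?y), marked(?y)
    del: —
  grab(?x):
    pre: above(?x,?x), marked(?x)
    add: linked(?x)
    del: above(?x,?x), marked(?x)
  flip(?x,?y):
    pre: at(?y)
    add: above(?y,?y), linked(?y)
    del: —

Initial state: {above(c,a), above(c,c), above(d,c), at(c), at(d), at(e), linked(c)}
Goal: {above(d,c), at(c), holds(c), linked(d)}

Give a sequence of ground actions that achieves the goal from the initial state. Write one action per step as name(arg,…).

tag(c,d); flip(d,d)

1. tag(c,d)  →  {above(c,a), above(c,c), above(d,c), at(c), at(d), at(e), holds(c), marked(c)}
2. flip(d,d)  →  {above(c,a), above(c,c), above(d,c), above(d,d), at(c), at(d), at(e), holds(c), linked(d), marked(c)}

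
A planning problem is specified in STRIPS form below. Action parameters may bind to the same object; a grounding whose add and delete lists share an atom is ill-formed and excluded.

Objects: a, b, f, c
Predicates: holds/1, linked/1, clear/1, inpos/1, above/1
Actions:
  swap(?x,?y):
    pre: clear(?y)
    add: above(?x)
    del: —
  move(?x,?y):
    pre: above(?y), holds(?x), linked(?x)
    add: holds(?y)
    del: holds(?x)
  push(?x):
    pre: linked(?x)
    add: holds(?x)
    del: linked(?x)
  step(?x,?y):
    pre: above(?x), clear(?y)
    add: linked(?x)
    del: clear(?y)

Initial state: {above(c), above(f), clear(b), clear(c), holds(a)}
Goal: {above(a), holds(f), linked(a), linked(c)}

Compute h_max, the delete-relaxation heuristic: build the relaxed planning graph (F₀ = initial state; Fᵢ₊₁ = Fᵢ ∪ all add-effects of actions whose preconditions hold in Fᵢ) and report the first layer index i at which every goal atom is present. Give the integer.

2

F0 = init (5 atoms)
F1 = F0 ∪ {above(a), above(b), linked(c), linked(f)}  (9 atoms)
F2 = F1 ∪ {holds(c), holds(f), linked(a), linked(b)}  (13 atoms)
goal ⊆ F2  ⇒  h_max = 2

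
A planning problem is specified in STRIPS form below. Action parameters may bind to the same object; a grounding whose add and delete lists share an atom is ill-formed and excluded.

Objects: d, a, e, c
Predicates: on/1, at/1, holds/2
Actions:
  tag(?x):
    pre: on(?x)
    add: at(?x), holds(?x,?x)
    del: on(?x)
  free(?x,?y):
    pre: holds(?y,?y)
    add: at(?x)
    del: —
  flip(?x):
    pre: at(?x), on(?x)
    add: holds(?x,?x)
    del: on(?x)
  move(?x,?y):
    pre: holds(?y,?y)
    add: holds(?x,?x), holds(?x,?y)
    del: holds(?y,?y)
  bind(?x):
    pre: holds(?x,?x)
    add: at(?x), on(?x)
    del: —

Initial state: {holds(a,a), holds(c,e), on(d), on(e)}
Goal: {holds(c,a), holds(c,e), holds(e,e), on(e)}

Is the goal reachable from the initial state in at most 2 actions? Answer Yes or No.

1. move(c,a)  →  {holds(c,a), holds(c,c), holds(c,e), on(d), on(e)}
2. move(e,c)  →  {holds(c,a), holds(c,e), holds(e,c), holds(e,e), on(d), on(e)}
optimal plan length = 2; 2 ≤ 2

Yes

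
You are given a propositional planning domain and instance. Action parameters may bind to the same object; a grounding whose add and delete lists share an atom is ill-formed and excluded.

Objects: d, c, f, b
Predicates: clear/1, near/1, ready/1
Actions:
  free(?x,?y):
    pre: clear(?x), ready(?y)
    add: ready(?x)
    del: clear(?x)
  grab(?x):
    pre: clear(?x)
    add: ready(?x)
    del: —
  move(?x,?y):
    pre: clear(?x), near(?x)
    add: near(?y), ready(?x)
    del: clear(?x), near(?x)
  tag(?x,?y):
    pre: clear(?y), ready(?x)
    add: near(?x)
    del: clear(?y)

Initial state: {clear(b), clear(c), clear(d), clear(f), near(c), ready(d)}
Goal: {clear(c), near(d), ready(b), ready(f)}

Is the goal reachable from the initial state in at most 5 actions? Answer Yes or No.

Yes

1. free(f,d)  →  {clear(b), clear(c), clear(d), near(c), ready(d), ready(f)}
2. free(b,d)  →  {clear(c), clear(d), near(c), ready(b), ready(d), ready(f)}
3. tag(d,d)  →  {clear(c), near(c), near(d), ready(b), ready(d), ready(f)}
optimal plan length = 3; 3 ≤ 5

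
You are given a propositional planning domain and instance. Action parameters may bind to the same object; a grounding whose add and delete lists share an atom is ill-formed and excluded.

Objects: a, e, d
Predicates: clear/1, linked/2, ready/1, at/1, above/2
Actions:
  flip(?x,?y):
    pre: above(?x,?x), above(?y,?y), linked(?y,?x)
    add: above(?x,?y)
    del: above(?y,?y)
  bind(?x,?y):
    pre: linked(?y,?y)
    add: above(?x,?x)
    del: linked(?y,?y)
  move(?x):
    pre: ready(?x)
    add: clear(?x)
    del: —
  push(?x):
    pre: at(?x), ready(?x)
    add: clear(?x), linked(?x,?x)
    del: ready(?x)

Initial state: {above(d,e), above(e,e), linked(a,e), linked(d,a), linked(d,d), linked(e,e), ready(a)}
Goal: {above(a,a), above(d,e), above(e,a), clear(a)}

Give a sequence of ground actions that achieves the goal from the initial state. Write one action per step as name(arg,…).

1. bind(a,e)  →  {above(a,a), above(d,e), above(e,e), linked(a,e), linked(d,a), linked(d,d), ready(a)}
2. flip(e,a)  →  {above(d,e), above(e,a), above(e,e), linked(a,e), linked(d,a), linked(d,d), ready(a)}
3. bind(a,d)  →  {above(a,a), above(d,e), above(e,a), above(e,e), linked(a,e), linked(d,a), ready(a)}
4. move(a)  →  {above(a,a), above(d,e), above(e,a), above(e,e), clear(a), linked(a,e), linked(d,a), ready(a)}

bind(a,e); flip(e,a); bind(a,d); move(a)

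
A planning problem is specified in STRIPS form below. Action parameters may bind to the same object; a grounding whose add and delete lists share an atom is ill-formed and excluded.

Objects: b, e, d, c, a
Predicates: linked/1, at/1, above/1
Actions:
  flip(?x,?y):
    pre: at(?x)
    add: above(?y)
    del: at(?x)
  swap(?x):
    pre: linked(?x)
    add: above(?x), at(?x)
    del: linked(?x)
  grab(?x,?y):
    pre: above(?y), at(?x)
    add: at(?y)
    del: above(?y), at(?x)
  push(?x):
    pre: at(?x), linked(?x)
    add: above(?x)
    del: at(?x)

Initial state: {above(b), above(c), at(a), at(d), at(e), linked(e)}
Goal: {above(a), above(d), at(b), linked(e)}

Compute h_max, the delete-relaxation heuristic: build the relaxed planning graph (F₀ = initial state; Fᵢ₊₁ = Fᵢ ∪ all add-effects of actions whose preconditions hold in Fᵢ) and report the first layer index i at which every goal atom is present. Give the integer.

1

F0 = init (6 atoms)
F1 = F0 ∪ {above(a), above(d), above(e), at(b), at(c)}  (11 atoms)
goal ⊆ F1  ⇒  h_max = 1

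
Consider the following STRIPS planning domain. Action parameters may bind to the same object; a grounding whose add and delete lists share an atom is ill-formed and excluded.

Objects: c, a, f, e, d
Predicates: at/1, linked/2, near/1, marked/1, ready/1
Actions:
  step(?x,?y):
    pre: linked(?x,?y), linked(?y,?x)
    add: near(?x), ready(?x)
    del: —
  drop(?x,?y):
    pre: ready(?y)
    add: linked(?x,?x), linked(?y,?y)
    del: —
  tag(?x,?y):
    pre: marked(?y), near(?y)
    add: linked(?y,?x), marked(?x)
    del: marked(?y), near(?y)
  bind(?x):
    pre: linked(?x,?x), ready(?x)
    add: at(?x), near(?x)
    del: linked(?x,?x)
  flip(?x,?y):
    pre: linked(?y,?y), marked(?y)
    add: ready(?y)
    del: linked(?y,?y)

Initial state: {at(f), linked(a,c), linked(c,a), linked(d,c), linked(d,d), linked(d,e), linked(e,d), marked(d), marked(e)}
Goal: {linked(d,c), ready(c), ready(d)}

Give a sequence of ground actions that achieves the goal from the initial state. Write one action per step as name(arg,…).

step(c,a); step(d,e)

1. step(c,a)  →  {at(f), linked(a,c), linked(c,a), linked(d,c), linked(d,d), linked(d,e), linked(e,d), marked(d), marked(e), near(c), ready(c)}
2. step(d,e)  →  {at(f), linked(a,c), linked(c,a), linked(d,c), linked(d,d), linked(d,e), linked(e,d), marked(d), marked(e), near(c), near(d), ready(c), ready(d)}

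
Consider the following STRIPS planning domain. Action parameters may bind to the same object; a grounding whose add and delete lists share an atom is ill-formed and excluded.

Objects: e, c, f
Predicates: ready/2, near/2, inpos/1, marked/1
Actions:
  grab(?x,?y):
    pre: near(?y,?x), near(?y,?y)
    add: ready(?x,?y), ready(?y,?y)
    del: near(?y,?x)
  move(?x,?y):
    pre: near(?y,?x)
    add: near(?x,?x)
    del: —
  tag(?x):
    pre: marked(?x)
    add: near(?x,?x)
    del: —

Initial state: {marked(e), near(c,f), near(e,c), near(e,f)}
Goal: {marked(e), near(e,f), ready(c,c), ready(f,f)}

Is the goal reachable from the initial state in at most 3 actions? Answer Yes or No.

1. move(c,e)  →  {marked(e), near(c,c), near(c,f), near(e,c), near(e,f)}
2. grab(c,c)  →  {marked(e), near(c,f), near(e,c), near(e,f), ready(c,c)}
3. move(f,e)  →  {marked(e), near(c,f), near(e,c), near(e,f), near(f,f), ready(c,c)}
4. grab(f,f)  →  {marked(e), near(c,f), near(e,c), near(e,f), ready(c,c), ready(f,f)}
optimal plan length = 4; 4 > 3

No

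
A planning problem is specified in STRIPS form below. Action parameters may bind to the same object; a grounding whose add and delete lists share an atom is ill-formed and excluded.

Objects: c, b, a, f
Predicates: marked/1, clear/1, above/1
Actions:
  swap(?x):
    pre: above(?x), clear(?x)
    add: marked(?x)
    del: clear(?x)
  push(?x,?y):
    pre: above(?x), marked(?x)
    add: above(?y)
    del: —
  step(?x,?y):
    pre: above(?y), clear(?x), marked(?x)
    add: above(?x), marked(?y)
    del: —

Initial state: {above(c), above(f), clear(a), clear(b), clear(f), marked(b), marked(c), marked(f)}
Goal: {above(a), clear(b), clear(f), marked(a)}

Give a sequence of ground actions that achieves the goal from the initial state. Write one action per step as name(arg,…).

push(c,a); swap(a)

1. push(c,a)  →  {above(a), above(c), above(f), clear(a), clear(b), clear(f), marked(b), marked(c), marked(f)}
2. swap(a)  →  {above(a), above(c), above(f), clear(b), clear(f), marked(a), marked(b), marked(c), marked(f)}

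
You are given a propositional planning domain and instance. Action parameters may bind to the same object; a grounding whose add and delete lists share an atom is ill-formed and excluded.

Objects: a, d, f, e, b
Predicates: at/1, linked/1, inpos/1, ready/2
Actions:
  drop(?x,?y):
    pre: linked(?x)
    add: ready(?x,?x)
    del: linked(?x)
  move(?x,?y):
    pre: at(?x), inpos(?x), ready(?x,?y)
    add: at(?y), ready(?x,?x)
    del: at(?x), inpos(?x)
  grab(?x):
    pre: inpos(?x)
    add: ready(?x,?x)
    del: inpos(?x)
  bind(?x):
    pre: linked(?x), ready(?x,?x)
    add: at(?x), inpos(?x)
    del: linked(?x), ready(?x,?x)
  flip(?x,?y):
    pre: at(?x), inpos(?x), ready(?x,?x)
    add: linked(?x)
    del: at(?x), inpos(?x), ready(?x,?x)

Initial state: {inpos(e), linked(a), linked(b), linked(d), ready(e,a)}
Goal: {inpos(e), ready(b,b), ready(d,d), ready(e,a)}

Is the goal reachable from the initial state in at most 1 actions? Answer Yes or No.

No

1. drop(d,a)  →  {inpos(e), linked(a), linked(b), ready(d,d), ready(e,a)}
2. drop(b,a)  →  {inpos(e), linked(a), ready(b,b), ready(d,d), ready(e,a)}
optimal plan length = 2; 2 > 1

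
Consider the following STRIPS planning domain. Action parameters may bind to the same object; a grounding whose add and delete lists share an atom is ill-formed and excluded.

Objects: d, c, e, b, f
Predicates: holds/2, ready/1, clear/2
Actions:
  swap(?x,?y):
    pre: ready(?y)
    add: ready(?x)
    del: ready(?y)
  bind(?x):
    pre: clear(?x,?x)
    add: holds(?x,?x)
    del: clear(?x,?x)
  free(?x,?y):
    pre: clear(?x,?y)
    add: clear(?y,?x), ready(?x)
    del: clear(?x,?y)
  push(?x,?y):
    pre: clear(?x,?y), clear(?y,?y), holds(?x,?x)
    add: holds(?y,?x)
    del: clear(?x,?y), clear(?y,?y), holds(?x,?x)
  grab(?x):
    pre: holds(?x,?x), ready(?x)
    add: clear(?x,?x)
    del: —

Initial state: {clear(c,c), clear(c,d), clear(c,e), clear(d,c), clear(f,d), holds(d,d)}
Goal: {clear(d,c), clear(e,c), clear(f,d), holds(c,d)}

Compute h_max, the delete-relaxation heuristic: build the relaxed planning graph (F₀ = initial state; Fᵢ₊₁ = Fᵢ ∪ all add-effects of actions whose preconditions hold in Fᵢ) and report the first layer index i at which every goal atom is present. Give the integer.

1

F0 = init (6 atoms)
F1 = F0 ∪ {clear(d,f), clear(e,c), holds(c,c), holds(c,d), ready(c), ready(d), ready(f)}  (13 atoms)
goal ⊆ F1  ⇒  h_max = 1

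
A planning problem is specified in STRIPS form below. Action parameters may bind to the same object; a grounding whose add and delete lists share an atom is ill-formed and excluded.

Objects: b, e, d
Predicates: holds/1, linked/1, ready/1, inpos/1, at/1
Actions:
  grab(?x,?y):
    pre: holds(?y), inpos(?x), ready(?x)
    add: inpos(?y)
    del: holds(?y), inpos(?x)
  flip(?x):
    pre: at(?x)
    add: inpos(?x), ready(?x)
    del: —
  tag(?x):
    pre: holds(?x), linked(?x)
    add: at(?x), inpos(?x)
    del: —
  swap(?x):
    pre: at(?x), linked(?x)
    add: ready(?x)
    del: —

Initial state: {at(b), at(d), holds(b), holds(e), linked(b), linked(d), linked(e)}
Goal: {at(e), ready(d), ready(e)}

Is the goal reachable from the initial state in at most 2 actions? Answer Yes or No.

1. flip(d)  →  {at(b), at(d), holds(b), holds(e), inpos(d), linked(b), linked(d), linked(e), ready(d)}
2. tag(e)  →  {at(b), at(d), at(e), holds(b), holds(e), inpos(d), inpos(e), linked(b), linked(d), linked(e), ready(d)}
3. flip(e)  →  {at(b), at(d), at(e), holds(b), holds(e), inpos(d), inpos(e), linked(b), linked(d), linked(e), ready(d), ready(e)}
optimal plan length = 3; 3 > 2

No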